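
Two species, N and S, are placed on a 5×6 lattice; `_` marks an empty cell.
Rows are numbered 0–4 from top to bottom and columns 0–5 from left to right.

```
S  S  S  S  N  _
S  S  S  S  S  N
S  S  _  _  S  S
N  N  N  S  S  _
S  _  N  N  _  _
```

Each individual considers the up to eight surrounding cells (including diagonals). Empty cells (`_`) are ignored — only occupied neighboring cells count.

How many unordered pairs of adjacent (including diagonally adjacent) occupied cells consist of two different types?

Scan each occupied cell's neighbors to the right and below (and the two forward diagonals) so each pair is counted once.
From row 0: 3 unlike of 18 pairs (running 3/18).
From row 1: 3 unlike of 15 pairs (running 6/33).
From row 2: 5 unlike of 10 pairs (running 11/43).
From row 3: 6 unlike of 12 pairs (running 17/55).
From row 4: 0 unlike of 1 pairs (running 17/56).
Total adjacent occupied pairs: 56; unlike-type pairs: 17.

17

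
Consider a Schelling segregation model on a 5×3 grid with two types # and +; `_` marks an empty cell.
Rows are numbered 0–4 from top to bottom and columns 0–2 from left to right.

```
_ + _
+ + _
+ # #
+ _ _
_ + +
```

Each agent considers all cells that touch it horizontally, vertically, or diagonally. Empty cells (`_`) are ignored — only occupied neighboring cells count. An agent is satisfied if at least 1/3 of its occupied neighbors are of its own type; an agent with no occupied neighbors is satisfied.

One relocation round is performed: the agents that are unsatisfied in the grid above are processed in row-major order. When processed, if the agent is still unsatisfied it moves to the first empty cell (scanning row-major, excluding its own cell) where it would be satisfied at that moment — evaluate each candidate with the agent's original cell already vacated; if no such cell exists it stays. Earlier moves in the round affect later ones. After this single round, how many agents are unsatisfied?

Initially unsatisfied (in order): (2,1).
  (2,1) → (1,2).
Resulting grid:
_ + _
+ + #
+ _ #
+ _ _
_ + +
All satisfied now.

0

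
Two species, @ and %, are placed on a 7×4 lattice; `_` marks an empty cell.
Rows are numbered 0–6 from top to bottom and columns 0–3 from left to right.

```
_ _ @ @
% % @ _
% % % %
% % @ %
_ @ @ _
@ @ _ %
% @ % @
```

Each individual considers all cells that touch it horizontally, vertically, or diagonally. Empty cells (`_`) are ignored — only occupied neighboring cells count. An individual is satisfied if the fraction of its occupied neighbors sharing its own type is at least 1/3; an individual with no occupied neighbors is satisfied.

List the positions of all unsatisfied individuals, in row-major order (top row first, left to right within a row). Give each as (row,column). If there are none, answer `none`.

(3,2), (6,0), (6,2), (6,3)

Row 0: (0,2)@ 2/3 ok · (0,3)@ 2/2 ok
Row 1: (1,0)% 3/3 ok · (1,1)% 4/6 ok · (1,2)@ 2/6 ok
Row 2: (2,0)% 5/5 ok · (2,1)% 6/8 ok · (2,2)% 5/7 ok · (2,3)% 2/4 ok
Row 3: (3,0)% 3/4 ok · (3,1)% 4/7 ok · (3,2)@ 2/7 unhappy · (3,3)% 2/4 ok
Row 4: (4,1)@ 4/6 ok · (4,2)@ 3/6 ok
Row 5: (5,0)@ 3/4 ok · (5,1)@ 4/6 ok · (5,3)% 1/3 ok
Row 6: (6,0)% 0/3 unhappy · (6,1)@ 2/4 ok · (6,2)% 1/4 unhappy · (6,3)@ 0/2 unhappy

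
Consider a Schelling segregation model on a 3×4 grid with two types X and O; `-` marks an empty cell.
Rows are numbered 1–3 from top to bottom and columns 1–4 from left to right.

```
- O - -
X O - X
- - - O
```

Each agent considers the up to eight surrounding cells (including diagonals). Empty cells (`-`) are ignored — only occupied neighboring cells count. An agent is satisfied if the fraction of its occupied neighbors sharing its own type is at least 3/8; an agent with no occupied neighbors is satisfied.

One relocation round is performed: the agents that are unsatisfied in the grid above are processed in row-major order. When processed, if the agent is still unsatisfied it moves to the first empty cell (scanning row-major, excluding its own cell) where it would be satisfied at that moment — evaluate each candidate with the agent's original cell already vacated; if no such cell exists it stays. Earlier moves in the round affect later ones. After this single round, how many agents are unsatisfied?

Initially unsatisfied (in order): (2,1), (2,4), (3,4).
  (2,1) → (1,4).
  (2,4): now satisfied by earlier moves; stays.
  (3,4) → (1,1).
Resulting grid:
O O - X
- O - X
- - - -
All satisfied now.

0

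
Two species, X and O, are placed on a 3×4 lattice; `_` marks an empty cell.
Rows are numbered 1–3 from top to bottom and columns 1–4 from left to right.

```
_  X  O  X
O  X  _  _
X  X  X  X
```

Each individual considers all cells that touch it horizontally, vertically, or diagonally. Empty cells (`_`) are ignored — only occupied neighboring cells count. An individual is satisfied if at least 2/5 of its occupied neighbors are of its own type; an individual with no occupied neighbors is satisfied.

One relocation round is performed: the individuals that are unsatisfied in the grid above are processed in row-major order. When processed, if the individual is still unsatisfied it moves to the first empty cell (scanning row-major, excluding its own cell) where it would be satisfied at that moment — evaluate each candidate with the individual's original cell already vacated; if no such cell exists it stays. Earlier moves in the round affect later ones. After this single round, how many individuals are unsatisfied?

1

Initially unsatisfied (in order): (1,2), (1,3), (1,4), (2,1).
  (1,2) → (1,1).
  (1,3): no empty cell satisfies it; stays.
  (1,4) → (1,2).
  (2,1) → (1,4).
Resulting grid:
X X O O
_ X _ _
X X X X
Unsatisfied now: (1,3).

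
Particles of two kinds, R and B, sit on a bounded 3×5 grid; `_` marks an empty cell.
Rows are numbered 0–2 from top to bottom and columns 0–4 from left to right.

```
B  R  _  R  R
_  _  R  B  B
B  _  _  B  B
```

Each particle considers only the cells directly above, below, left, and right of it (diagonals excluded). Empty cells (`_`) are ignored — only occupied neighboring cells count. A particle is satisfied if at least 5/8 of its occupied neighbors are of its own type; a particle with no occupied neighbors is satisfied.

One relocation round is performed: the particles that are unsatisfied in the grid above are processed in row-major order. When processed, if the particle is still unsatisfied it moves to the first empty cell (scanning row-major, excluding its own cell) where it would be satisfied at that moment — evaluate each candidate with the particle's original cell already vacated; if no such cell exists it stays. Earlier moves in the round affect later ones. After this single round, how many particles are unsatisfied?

Initially unsatisfied (in order): (0,0), (0,1), (0,3), (0,4), (1,2), (1,3).
  (0,0) → (1,0).
  (0,1): now satisfied by earlier moves; stays.
  (0,3) → (0,2).
  (0,4) → (1,1).
  (1,2): now satisfied by earlier moves; stays.
  (1,3): now satisfied by earlier moves; stays.
Resulting grid:
_ R R _ _
B R R B B
B _ _ B B
Unsatisfied now: (1,0).

1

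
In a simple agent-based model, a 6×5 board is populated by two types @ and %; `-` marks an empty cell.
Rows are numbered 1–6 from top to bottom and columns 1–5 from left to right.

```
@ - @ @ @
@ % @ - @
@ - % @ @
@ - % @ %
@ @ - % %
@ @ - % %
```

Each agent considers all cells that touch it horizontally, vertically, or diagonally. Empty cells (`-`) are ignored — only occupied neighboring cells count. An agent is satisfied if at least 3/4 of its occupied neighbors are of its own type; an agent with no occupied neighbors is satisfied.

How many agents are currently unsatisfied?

11

(1,1)@ 1/2 not
(1,3)@ 2/3 not
(1,4)@ 4/4 satisfied
(1,5)@ 2/2 satisfied
(2,1)@ 2/3 not
(2,2)% 1/6 not
(2,3)@ 3/5 not
(2,5)@ 4/4 satisfied
(3,1)@ 2/3 not
(3,3)% 2/5 not
(3,4)@ 4/7 not
(3,5)@ 3/4 satisfied
(4,1)@ 3/3 satisfied
(4,3)% 2/5 not
(4,4)@ 2/7 not
(4,5)% 2/5 not
(5,1)@ 4/4 satisfied
(5,2)@ 4/5 satisfied
(5,4)% 5/6 satisfied
(5,5)% 4/5 satisfied
(6,1)@ 3/3 satisfied
(6,2)@ 3/3 satisfied
(6,4)% 3/3 satisfied
(6,5)% 3/3 satisfied
Unsatisfied: (1,1), (1,3), (2,1), (2,2), (2,3), (3,1), (3,3), (3,4), (4,3), (4,4), (4,5) — 11 in total.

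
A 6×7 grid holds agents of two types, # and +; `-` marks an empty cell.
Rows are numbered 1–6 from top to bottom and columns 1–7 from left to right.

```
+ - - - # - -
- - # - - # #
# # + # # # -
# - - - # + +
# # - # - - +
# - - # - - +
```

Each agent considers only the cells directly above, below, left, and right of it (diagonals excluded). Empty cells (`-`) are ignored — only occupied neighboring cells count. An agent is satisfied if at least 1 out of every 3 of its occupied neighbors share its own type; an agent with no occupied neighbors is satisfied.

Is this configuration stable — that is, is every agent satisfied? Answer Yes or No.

Row 1: (1,1)+ 0/0 ok · (1,5)# 0/0 ok
Row 2: (2,3)# 0/1 unhappy · (2,6)# 2/2 ok · (2,7)# 1/1 ok
Row 3: (3,1)# 2/2 ok · (3,2)# 1/2 ok · (3,3)+ 0/3 unhappy · (3,4)# 1/2 ok · (3,5)# 3/3 ok · (3,6)# 2/3 ok
Row 4: (4,1)# 2/2 ok · (4,5)# 1/2 ok · (4,6)+ 1/3 ok · (4,7)+ 2/2 ok
Row 5: (5,1)# 3/3 ok · (5,2)# 1/1 ok · (5,4)# 1/1 ok · (5,7)+ 2/2 ok
Row 6: (6,1)# 1/1 ok · (6,4)# 1/1 ok · (6,7)+ 1/1 ok
For instance (2,3) has only 0/1 same-type neighbors, below 1/3.

No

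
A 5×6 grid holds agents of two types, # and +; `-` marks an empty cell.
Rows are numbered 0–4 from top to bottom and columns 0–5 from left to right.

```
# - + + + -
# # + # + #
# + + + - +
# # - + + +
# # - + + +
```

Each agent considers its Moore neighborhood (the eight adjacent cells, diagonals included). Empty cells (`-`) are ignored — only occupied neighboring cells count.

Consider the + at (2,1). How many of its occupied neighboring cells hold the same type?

Occupied neighbors of (2,1): (1,0)=#, (1,1)=#, (1,2)=+, (2,0)=#, (2,2)=+, (3,0)=#, (3,1)=#.
Same type (+): 2 of 7.

2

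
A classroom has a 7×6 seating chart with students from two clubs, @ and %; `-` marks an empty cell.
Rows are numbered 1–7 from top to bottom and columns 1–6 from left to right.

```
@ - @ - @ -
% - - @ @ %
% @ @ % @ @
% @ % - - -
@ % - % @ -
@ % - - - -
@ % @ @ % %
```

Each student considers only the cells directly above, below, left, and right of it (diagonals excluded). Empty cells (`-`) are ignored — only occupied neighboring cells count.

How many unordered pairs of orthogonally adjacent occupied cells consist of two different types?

Scan each occupied cell's neighbors to the right and below so each pair is counted once.
Row 1: @(1,1)–%(2,1)≠ @(1,5)–@(2,5)=  → 1/2 unlike.
Row 2: %(2,1)–%(3,1)= @(2,4)–@(2,5)= @(2,4)–%(3,4)≠ @(2,5)–%(2,6)≠ @(2,5)–@(3,5)= %(2,6)–@(3,6)≠  → 3/6 unlike.
Row 3: %(3,1)–@(3,2)≠ %(3,1)–%(4,1)= @(3,2)–@(3,3)= @(3,2)–@(4,2)= @(3,3)–%(3,4)≠ @(3,3)–%(4,3)≠ %(3,4)–@(3,5)≠ @(3,5)–@(3,6)=  → 4/8 unlike.
Row 4: %(4,1)–@(4,2)≠ %(4,1)–@(5,1)≠ @(4,2)–%(4,3)≠ @(4,2)–%(5,2)≠  → 4/4 unlike.
Row 5: @(5,1)–%(5,2)≠ @(5,1)–@(6,1)= %(5,2)–%(6,2)= %(5,4)–@(5,5)≠  → 2/4 unlike.
Row 6: @(6,1)–%(6,2)≠ @(6,1)–@(7,1)= %(6,2)–%(7,2)=  → 1/3 unlike.
Row 7: @(7,1)–%(7,2)≠ %(7,2)–@(7,3)≠ @(7,3)–@(7,4)= @(7,4)–%(7,5)≠ %(7,5)–%(7,6)=  → 3/5 unlike.
Total adjacent occupied pairs: 32; unlike-type pairs: 18.

18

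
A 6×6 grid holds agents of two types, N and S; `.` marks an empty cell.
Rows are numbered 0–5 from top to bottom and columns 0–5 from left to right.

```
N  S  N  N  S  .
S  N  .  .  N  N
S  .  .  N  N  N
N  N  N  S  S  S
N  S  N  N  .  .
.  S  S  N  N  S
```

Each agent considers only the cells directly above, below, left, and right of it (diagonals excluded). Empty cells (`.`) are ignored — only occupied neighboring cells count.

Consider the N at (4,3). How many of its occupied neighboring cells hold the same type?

2

Occupied neighbors of (4,3): (3,3)=S, (5,3)=N, (4,2)=N.
Same type (N): 2 of 3.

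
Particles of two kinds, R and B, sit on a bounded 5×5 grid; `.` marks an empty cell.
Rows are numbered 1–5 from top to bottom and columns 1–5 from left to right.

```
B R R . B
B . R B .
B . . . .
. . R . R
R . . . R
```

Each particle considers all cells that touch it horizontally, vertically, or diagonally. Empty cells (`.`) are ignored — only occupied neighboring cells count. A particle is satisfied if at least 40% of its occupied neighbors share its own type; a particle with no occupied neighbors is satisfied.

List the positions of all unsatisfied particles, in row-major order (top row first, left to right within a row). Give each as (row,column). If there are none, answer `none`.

(2,4)

(1,1)B 1/2 satisfied
(1,2)R 2/4 satisfied
(1,3)R 2/3 satisfied
(1,5)B 1/1 satisfied
(2,1)B 2/3 satisfied
(2,3)R 2/3 satisfied
(2,4)B 1/3 not
(3,1)B 1/1 satisfied
(4,3)R 0/0 satisfied
(4,5)R 1/1 satisfied
(5,1)R 0/0 satisfied
(5,5)R 1/1 satisfied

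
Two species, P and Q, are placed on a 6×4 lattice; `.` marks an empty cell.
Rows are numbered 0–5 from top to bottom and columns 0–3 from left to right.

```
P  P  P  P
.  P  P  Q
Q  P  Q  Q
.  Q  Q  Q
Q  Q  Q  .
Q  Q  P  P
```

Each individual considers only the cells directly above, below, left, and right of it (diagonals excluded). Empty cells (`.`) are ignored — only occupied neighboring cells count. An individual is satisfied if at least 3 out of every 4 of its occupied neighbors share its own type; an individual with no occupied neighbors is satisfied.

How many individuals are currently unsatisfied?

10

Row 0: (0,0)P 1/1 ✓ · (0,1)P 3/3 ✓ · (0,2)P 3/3 ✓ · (0,3)P 1/2 ✗
Row 1: (1,1)P 3/3 ✓ · (1,2)P 2/4 ✗ · (1,3)Q 1/3 ✗
Row 2: (2,0)Q 0/1 ✗ · (2,1)P 1/4 ✗ · (2,2)Q 2/4 ✗ · (2,3)Q 3/3 ✓
Row 3: (3,1)Q 2/3 ✗ · (3,2)Q 4/4 ✓ · (3,3)Q 2/2 ✓
Row 4: (4,0)Q 2/2 ✓ · (4,1)Q 4/4 ✓ · (4,2)Q 2/3 ✗
Row 5: (5,0)Q 2/2 ✓ · (5,1)Q 2/3 ✗ · (5,2)P 1/3 ✗ · (5,3)P 1/1 ✓
Unsatisfied: (0,3), (1,2), (1,3), (2,0), (2,1), (2,2), (3,1), (4,2), (5,1), (5,2) — 10 in total.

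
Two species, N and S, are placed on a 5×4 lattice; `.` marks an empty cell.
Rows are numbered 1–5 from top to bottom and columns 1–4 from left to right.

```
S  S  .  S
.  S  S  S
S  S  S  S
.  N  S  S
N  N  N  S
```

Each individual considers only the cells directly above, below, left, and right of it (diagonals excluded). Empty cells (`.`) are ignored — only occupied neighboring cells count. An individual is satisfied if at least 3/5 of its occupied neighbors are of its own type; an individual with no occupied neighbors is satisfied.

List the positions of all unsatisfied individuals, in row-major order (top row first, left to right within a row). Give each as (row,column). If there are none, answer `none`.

(1,1)S 1/1 ✓
(1,2)S 2/2 ✓
(1,4)S 1/1 ✓
(2,2)S 3/3 ✓
(2,3)S 3/3 ✓
(2,4)S 3/3 ✓
(3,1)S 1/1 ✓
(3,2)S 3/4 ✓
(3,3)S 4/4 ✓
(3,4)S 3/3 ✓
(4,2)N 1/3 ✗
(4,3)S 2/4 ✗
(4,4)S 3/3 ✓
(5,1)N 1/1 ✓
(5,2)N 3/3 ✓
(5,3)N 1/3 ✗
(5,4)S 1/2 ✗

(4,2), (4,3), (5,3), (5,4)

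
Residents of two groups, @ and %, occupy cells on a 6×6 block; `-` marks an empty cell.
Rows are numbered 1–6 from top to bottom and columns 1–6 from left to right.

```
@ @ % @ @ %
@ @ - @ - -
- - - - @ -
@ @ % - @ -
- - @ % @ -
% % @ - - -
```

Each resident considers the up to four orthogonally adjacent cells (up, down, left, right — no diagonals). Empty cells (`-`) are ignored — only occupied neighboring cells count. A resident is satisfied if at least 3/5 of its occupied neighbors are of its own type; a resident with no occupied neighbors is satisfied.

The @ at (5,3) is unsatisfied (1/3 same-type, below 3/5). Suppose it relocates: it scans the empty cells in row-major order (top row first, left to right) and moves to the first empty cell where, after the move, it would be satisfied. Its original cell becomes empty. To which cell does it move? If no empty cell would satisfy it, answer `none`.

Vacating (5,3). Empty cells in order:
  (2,3): 2/3 same-type → satisfied — stop here.

(2,3)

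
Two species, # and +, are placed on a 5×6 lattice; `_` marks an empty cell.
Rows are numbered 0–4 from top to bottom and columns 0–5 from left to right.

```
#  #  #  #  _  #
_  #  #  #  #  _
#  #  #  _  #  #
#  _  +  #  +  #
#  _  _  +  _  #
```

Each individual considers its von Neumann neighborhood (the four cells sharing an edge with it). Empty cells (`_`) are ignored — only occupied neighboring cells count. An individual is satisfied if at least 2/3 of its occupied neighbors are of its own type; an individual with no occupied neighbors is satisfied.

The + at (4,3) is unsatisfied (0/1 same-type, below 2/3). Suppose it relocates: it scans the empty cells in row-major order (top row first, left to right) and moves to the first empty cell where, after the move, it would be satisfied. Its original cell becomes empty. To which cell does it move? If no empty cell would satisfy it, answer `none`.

Vacating (4,3). Empty cells in order:
  (0,4): 0/3 same-type → still unsatisfied.
  (1,0): 0/3 same-type → still unsatisfied.
  (1,5): 0/3 same-type → still unsatisfied.
  (2,3): 0/4 same-type → still unsatisfied.
  (3,1): 1/3 same-type → still unsatisfied.
  (4,1): 0/1 same-type → still unsatisfied.
  (4,2): 1/1 same-type → satisfied — stop here.

(4,2)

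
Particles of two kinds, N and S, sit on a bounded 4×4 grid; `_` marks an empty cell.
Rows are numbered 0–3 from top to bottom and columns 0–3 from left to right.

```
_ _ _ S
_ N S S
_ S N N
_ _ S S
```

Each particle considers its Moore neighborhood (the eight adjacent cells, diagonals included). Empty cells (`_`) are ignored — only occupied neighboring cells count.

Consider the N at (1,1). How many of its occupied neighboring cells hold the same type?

1

Occupied neighbors of (1,1): (1,2)=S, (2,1)=S, (2,2)=N.
Same type (N): 1 of 3.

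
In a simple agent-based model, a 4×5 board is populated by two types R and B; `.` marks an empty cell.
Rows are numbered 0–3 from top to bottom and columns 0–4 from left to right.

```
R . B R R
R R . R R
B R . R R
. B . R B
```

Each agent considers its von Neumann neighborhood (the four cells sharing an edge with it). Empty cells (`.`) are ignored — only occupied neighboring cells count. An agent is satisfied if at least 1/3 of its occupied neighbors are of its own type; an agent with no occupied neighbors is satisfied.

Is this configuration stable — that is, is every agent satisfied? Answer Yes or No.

No

Row 0: (0,0)R 1/1 ok · (0,2)B 0/1 unhappy · (0,3)R 2/3 ok · (0,4)R 2/2 ok
Row 1: (1,0)R 2/3 ok · (1,1)R 2/2 ok · (1,3)R 3/3 ok · (1,4)R 3/3 ok
Row 2: (2,0)B 0/2 unhappy · (2,1)R 1/3 ok · (2,3)R 3/3 ok · (2,4)R 2/3 ok
Row 3: (3,1)B 0/1 unhappy · (3,3)R 1/2 ok · (3,4)B 0/2 unhappy
For instance (0,2) has only 0/1 same-type neighbors, below 1/3.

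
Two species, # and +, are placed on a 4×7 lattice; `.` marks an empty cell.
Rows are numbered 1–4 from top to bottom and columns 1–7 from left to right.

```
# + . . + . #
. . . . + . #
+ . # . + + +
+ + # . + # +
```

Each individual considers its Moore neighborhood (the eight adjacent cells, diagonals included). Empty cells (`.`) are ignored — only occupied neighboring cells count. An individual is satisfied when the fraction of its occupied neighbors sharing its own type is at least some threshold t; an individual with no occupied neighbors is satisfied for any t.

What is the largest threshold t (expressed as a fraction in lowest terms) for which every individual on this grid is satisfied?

0/1

Row 1: (1,1)# 0/1 · (1,2)+ 0/1 · (1,5)+ 1/1 · (1,7)# 1/1
Row 2: (2,5)+ 3/3 · (2,7)# 1/3
Row 3: (3,1)+ 2/2 · (3,3)# 1/2 · (3,5)+ 3/4 · (3,6)+ 5/7 · (3,7)+ 2/4
Row 4: (4,1)+ 2/2 · (4,2)+ 2/4 · (4,3)# 1/2 · (4,5)+ 2/3 · (4,6)# 0/5 · (4,7)+ 2/3
The smallest same-type fraction is 0/1 at (1,1), which reduces to 0/1. Any threshold above that leaves this individual unsatisfied.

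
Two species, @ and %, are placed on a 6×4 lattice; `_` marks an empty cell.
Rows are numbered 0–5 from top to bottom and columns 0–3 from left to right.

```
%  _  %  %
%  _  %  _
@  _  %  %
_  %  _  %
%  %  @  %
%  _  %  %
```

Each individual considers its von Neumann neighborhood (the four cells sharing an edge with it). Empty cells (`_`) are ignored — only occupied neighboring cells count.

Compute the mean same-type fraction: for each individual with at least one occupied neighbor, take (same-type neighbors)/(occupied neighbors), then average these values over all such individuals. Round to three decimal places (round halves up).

0.784

(0,0)% 1/1
(0,2)% 2/2
(0,3)% 1/1
(1,0)% 1/2
(1,2)% 2/2
(2,0)@ 0/1
(2,2)% 2/2
(2,3)% 2/2
(3,1)% 1/1
(3,3)% 2/2
(4,0)% 2/2
(4,1)% 2/3
(4,2)@ 0/3
(4,3)% 2/3
(5,0)% 1/1
(5,2)% 1/2
(5,3)% 2/2
Sum over 17 individuals: 1/1 + 2/2 + 1/1 + 1/2 + 2/2 + 0/1 + 2/2 + 2/2 + 1/1 + 2/2 + 2/2 + 2/3 + 0/3 + 2/3 + 1/1 + 1/2 + 2/2 = 40/3; mean = 40/3 ÷ 17 = 40/51 = 0.784313… → 0.784.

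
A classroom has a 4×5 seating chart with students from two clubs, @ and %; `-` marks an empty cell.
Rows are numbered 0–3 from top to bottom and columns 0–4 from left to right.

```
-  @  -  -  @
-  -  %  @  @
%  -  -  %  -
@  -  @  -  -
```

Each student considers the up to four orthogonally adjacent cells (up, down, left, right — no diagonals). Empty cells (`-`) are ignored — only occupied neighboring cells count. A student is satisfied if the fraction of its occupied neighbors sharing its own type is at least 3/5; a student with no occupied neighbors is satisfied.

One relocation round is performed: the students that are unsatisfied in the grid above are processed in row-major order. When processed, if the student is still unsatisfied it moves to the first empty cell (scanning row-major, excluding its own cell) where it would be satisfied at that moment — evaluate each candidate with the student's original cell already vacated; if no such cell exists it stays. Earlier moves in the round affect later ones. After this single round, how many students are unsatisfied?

0

Initially unsatisfied (in order): (1,2), (1,3), (2,0), (2,3), (3,0).
  (1,2) → (1,0).
  (1,3) → (0,2).
  (2,0) → (2,1).
  (2,3): now satisfied by earlier moves; stays.
  (3,0): now satisfied by earlier moves; stays.
Resulting grid:
- @ @ - @
% - - - @
- % - % -
@ - @ - -
All satisfied now.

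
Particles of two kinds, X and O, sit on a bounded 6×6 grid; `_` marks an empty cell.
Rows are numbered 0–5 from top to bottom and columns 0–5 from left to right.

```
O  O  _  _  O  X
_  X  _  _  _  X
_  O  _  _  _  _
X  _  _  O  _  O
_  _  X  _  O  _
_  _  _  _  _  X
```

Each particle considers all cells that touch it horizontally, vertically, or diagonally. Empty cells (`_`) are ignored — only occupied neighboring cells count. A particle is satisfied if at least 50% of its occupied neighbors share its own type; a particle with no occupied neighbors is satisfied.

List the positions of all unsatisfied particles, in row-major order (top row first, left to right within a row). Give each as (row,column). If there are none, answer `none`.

(0,0)O 1/2 ok
(0,1)O 1/2 ok
(0,4)O 0/2 unhappy
(0,5)X 1/2 ok
(1,1)X 0/3 unhappy
(1,5)X 1/2 ok
(2,1)O 0/2 unhappy
(3,0)X 0/1 unhappy
(3,3)O 1/2 ok
(3,5)O 1/1 ok
(4,2)X 0/1 unhappy
(4,4)O 2/3 ok
(5,5)X 0/1 unhappy

(0,4), (1,1), (2,1), (3,0), (4,2), (5,5)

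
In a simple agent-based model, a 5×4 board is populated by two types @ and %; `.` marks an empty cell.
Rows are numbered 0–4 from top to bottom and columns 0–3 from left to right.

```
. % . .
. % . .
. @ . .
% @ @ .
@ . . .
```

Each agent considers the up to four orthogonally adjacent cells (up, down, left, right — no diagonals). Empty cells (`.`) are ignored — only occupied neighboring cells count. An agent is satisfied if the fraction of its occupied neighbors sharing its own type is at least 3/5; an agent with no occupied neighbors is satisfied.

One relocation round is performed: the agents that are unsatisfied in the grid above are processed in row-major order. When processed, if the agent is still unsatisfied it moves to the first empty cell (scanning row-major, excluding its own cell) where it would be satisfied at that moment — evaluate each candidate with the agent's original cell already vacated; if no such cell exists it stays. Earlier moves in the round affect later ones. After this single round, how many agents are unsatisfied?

0

Initially unsatisfied (in order): (1,1), (2,1), (3,0), (4,0).
  (1,1) → (0,0).
  (2,1): now satisfied by earlier moves; stays.
  (3,0) → (0,2).
  (4,0): now satisfied by earlier moves; stays.
Resulting grid:
% % % .
. . . .
. @ . .
. @ @ .
@ . . .
All satisfied now.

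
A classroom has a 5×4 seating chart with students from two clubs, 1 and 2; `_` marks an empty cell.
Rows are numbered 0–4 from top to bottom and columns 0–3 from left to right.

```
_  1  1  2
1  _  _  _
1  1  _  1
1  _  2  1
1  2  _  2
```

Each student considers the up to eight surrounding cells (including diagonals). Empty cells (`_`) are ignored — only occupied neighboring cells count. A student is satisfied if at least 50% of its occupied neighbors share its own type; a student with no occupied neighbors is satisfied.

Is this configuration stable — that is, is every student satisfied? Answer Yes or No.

No

(0,1)1 2/2 ✓
(0,2)1 1/2 ✓
(0,3)2 0/1 ✗
(1,0)1 3/3 ✓
(2,0)1 3/3 ✓
(2,1)1 3/4 ✓
(2,3)1 1/2 ✓
(3,0)1 3/4 ✓
(3,2)2 2/5 ✗
(3,3)1 1/3 ✗
(4,0)1 1/2 ✓
(4,1)2 1/3 ✗
(4,3)2 1/2 ✓
For instance (0,3) has only 0/1 same-type neighbors, below 1/2.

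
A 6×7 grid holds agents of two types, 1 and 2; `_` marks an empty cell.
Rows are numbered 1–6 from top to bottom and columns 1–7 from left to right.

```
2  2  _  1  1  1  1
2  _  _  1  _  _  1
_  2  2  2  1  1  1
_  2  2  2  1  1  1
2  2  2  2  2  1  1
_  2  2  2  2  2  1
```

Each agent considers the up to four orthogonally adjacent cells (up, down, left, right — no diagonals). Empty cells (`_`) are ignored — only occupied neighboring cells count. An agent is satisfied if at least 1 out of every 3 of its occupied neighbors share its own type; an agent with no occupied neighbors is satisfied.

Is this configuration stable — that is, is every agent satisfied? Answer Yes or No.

Row 1: (1,1)2 2/2 satisfied · (1,2)2 1/1 satisfied · (1,4)1 2/2 satisfied · (1,5)1 2/2 satisfied · (1,6)1 2/2 satisfied · (1,7)1 2/2 satisfied
Row 2: (2,1)2 1/1 satisfied · (2,4)1 1/2 satisfied · (2,7)1 2/2 satisfied
Row 3: (3,2)2 2/2 satisfied · (3,3)2 3/3 satisfied · (3,4)2 2/4 satisfied · (3,5)1 2/3 satisfied · (3,6)1 3/3 satisfied · (3,7)1 3/3 satisfied
Row 4: (4,2)2 3/3 satisfied · (4,3)2 4/4 satisfied · (4,4)2 3/4 satisfied · (4,5)1 2/4 satisfied · (4,6)1 4/4 satisfied · (4,7)1 3/3 satisfied
Row 5: (5,1)2 1/1 satisfied · (5,2)2 4/4 satisfied · (5,3)2 4/4 satisfied · (5,4)2 4/4 satisfied · (5,5)2 2/4 satisfied · (5,6)1 2/4 satisfied · (5,7)1 3/3 satisfied
Row 6: (6,2)2 2/2 satisfied · (6,3)2 3/3 satisfied · (6,4)2 3/3 satisfied · (6,5)2 3/3 satisfied · (6,6)2 1/3 satisfied · (6,7)1 1/2 satisfied
All meet the threshold, so the configuration is stable.

Yes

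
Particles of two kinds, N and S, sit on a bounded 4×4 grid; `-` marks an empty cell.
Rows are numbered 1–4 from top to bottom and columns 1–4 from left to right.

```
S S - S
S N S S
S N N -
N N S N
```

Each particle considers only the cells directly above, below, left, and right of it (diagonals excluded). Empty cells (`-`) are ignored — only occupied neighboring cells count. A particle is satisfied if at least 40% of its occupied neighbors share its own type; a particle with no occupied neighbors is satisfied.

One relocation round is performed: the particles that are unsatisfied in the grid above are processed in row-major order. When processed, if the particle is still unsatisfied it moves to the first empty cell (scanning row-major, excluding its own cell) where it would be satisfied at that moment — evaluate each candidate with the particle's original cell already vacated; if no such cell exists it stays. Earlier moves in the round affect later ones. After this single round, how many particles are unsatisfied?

Initially unsatisfied (in order): (2,2), (2,3), (3,1), (3,3), (4,3), (4,4).
  (2,2) → (3,4).
  (2,3): now satisfied by earlier moves; stays.
  (3,1) → (1,3).
  (3,3): now satisfied by earlier moves; stays.
  (4,3) → (2,2).
  (4,4): now satisfied by earlier moves; stays.
Resulting grid:
S S S S
S S S S
- N N N
N N - N
All satisfied now.

0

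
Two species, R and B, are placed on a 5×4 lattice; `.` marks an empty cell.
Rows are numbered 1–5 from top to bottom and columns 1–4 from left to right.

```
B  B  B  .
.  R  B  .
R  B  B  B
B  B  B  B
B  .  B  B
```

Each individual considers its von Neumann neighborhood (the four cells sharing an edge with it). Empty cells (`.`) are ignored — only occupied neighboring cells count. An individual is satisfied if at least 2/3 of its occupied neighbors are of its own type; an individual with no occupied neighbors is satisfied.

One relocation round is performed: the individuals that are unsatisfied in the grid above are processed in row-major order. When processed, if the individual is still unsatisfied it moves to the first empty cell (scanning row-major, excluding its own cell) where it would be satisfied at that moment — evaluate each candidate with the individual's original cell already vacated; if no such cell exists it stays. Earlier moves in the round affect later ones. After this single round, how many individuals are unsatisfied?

Initially unsatisfied (in order): (2,2), (3,1), (3,2).
  (2,2): no empty cell satisfies it; stays.
  (3,1): no empty cell satisfies it; stays.
  (3,2) → (1,4).
Resulting grid:
B B B B
. R B .
R . B B
B B B B
B . B B
Unsatisfied now: (2,2), (3,1).

2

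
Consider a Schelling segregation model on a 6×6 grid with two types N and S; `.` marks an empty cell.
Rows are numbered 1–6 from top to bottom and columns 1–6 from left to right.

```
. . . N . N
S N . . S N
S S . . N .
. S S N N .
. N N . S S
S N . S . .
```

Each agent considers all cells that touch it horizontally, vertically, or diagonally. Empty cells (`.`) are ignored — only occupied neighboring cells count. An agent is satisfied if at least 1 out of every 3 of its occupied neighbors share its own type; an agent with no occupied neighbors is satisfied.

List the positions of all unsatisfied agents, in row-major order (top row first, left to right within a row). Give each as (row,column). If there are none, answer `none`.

(1,4), (2,2), (2,5), (6,1)

(1,4)N 0/1 ✗
(1,6)N 1/2 ✓
(2,1)S 2/3 ✓
(2,2)N 0/3 ✗
(2,5)S 0/4 ✗
(2,6)N 2/3 ✓
(3,1)S 3/4 ✓
(3,2)S 4/5 ✓
(3,5)N 3/4 ✓
(4,2)S 3/5 ✓
(4,3)S 2/5 ✓
(4,4)N 3/5 ✓
(4,5)N 2/4 ✓
(5,2)N 2/5 ✓
(5,3)N 3/6 ✓
(5,5)S 2/4 ✓
(5,6)S 1/2 ✓
(6,1)S 0/2 ✗
(6,2)N 2/3 ✓
(6,4)S 1/2 ✓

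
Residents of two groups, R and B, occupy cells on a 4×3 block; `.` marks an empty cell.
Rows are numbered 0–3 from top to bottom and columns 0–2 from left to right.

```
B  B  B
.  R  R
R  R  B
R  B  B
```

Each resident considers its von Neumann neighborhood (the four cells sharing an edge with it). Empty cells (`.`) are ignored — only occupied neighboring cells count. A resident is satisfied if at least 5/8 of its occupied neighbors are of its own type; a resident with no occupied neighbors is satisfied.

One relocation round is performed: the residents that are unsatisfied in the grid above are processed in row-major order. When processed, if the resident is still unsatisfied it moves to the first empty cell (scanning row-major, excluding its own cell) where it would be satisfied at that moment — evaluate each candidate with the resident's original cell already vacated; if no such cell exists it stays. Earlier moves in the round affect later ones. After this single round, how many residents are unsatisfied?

2

Initially unsatisfied (in order): (0,2), (1,2), (2,1), (2,2), (3,0), (3,1).
  (0,2): no empty cell satisfies it; stays.
  (1,2) → (1,0).
  (2,1): no empty cell satisfies it; stays.
  (2,2): no empty cell satisfies it; stays.
  (3,0): no empty cell satisfies it; stays.
  (3,1) → (1,2).
Resulting grid:
B B B
R R B
R R B
R . B
Unsatisfied now: (0,0), (1,1).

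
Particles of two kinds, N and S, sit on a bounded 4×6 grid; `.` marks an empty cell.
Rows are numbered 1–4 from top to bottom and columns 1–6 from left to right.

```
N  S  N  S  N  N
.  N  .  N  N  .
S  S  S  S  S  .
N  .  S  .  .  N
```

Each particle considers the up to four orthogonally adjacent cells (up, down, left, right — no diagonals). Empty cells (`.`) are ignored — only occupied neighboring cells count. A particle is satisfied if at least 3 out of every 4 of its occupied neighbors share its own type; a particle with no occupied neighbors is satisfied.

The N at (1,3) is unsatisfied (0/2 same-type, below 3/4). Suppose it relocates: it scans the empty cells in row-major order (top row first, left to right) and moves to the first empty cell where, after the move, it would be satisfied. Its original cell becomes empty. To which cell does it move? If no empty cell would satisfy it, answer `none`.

(2,6)

Vacating (1,3). Empty cells in order:
  (2,1): 2/3 same-type → still unsatisfied.
  (2,3): 2/3 same-type → still unsatisfied.
  (2,6): 2/2 same-type → satisfied — stop here.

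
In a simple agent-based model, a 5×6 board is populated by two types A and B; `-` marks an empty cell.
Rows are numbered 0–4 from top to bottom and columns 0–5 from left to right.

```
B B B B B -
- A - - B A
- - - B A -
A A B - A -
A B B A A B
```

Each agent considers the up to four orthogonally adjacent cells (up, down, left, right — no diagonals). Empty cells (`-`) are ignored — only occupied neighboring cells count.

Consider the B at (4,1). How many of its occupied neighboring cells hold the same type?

1

Occupied neighbors of (4,1): (3,1)=A, (4,0)=A, (4,2)=B.
Same type (B): 1 of 3.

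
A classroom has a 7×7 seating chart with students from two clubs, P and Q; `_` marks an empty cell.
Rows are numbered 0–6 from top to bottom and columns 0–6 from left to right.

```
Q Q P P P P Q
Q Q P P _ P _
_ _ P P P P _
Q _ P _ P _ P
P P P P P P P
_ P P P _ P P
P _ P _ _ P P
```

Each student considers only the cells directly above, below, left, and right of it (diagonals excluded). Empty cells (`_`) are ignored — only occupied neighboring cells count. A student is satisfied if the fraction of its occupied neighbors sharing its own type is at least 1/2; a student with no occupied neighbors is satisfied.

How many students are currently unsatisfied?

2

Row 0: (0,0)Q 2/2 ✓ · (0,1)Q 2/3 ✓ · (0,2)P 2/3 ✓ · (0,3)P 3/3 ✓ · (0,4)P 2/2 ✓ · (0,5)P 2/3 ✓ · (0,6)Q 0/1 ✗
Row 1: (1,0)Q 2/2 ✓ · (1,1)Q 2/3 ✓ · (1,2)P 3/4 ✓ · (1,3)P 3/3 ✓ · (1,5)P 2/2 ✓
Row 2: (2,2)P 3/3 ✓ · (2,3)P 3/3 ✓ · (2,4)P 3/3 ✓ · (2,5)P 2/2 ✓
Row 3: (3,0)Q 0/1 ✗ · (3,2)P 2/2 ✓ · (3,4)P 2/2 ✓ · (3,6)P 1/1 ✓
Row 4: (4,0)P 1/2 ✓ · (4,1)P 3/3 ✓ · (4,2)P 4/4 ✓ · (4,3)P 3/3 ✓ · (4,4)P 3/3 ✓ · (4,5)P 3/3 ✓ · (4,6)P 3/3 ✓
Row 5: (5,1)P 2/2 ✓ · (5,2)P 4/4 ✓ · (5,3)P 2/2 ✓ · (5,5)P 3/3 ✓ · (5,6)P 3/3 ✓
Row 6: (6,0)P 0/0 ✓ · (6,2)P 1/1 ✓ · (6,5)P 2/2 ✓ · (6,6)P 2/2 ✓
Unsatisfied: (0,6), (3,0) — 2 in total.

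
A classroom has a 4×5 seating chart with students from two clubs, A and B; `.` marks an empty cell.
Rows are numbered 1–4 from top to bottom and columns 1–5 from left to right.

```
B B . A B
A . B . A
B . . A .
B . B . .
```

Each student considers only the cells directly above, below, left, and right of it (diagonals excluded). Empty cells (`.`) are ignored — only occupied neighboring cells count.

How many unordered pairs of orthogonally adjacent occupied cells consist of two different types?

4

Scan each occupied cell's neighbors to the right and below so each pair is counted once.
Row 1: B(1,1)–B(1,2)= B(1,1)–A(2,1)≠ A(1,4)–B(1,5)≠ B(1,5)–A(2,5)≠  → 3/4 unlike.
Row 2: A(2,1)–B(3,1)≠  → 1/1 unlike.
Row 3: B(3,1)–B(4,1)=  → 0/1 unlike.
Total adjacent occupied pairs: 6; unlike-type pairs: 4.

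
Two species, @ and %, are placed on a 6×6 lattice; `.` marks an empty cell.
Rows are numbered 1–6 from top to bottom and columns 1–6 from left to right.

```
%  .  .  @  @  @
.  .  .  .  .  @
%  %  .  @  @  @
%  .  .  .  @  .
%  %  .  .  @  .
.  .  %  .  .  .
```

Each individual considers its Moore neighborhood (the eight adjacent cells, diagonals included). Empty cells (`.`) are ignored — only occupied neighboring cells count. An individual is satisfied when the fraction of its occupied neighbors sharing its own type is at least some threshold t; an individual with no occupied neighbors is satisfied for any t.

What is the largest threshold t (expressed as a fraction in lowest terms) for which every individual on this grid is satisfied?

1/1

Row 1: (1,1)% — no occupied neighbors · (1,4)@ 1/1 · (1,5)@ 3/3 · (1,6)@ 2/2
Row 2: (2,6)@ 4/4
Row 3: (3,1)% 2/2 · (3,2)% 2/2 · (3,4)@ 2/2 · (3,5)@ 4/4 · (3,6)@ 3/3
Row 4: (4,1)% 4/4 · (4,5)@ 4/4
Row 5: (5,1)% 2/2 · (5,2)% 3/3 · (5,5)@ 1/1
Row 6: (6,3)% 1/1
The smallest same-type fraction is 1/1 at (1,4), which reduces to 1/1. Any threshold above that leaves this individual unsatisfied.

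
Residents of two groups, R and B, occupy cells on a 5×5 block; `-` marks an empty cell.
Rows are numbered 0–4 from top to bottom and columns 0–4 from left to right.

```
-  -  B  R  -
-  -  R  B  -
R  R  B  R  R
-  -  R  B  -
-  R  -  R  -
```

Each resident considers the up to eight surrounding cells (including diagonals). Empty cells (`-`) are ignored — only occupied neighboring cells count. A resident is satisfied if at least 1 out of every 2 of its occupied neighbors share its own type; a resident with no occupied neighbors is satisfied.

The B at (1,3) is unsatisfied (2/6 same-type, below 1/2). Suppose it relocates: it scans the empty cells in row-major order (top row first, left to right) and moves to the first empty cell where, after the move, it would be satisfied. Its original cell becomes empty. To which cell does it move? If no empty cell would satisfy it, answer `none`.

Vacating (1,3). Empty cells in order:
  (0,0): 0/0 same-type → satisfied — stop here.

(0,0)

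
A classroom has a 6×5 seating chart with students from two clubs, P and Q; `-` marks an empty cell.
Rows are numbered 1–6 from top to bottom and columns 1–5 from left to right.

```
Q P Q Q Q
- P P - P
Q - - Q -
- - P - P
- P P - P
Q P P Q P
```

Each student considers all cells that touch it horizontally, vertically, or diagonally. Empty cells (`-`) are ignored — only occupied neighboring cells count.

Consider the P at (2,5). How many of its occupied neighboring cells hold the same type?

Occupied neighbors of (2,5): (1,4)=Q, (1,5)=Q, (3,4)=Q.
Same type (P): 0 of 3.

0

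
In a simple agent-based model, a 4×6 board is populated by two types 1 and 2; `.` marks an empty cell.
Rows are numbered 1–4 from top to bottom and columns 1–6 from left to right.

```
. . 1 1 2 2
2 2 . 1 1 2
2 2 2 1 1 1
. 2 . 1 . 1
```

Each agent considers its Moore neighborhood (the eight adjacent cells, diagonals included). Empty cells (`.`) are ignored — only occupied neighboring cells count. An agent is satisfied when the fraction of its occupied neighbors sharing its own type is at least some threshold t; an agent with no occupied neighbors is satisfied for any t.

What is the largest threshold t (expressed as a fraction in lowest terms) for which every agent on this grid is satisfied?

2/5

(1,3)1 2/3
(1,4)1 3/4
(1,5)2 2/5
(1,6)2 2/3
(2,1)2 3/3
(2,2)2 4/5
(2,4)1 5/7
(2,5)1 5/8
(2,6)2 2/5
(3,1)2 4/4
(3,2)2 5/5
(3,3)2 3/6
(3,4)1 4/5
(3,5)1 6/7
(3,6)1 3/4
(4,2)2 3/3
(4,4)1 2/3
(4,6)1 2/2
The smallest same-type fraction is 2/5 at (1,5), which reduces to 2/5. Any threshold above that leaves this agent unsatisfied.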